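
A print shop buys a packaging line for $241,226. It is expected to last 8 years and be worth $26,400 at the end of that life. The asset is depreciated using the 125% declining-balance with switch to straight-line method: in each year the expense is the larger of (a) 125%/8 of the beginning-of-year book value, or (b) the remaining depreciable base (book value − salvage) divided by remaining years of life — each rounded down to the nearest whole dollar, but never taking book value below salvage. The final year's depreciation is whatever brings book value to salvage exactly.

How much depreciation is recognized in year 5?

$23,700

Depreciable base = $241,226 − $26,400 = $214,826.
Year 1: DB = ⌊$241,226 × 125%/8⌋ = $37,691; SL = ⌊$214,826/8⌋ = $26,853 → take DB $37,691. Book value $203,535.
Year 2: DB = ⌊$203,535 × 125%/8⌋ = $31,802; SL = ⌊$177,135/7⌋ = $25,305 → take DB $31,802. Book value $171,733.
Year 3: DB = ⌊$171,733 × 125%/8⌋ = $26,833; SL = ⌊$145,333/6⌋ = $24,222 → take DB $26,833. Book value $144,900.
Year 4: DB = ⌊$144,900 × 125%/8⌋ = $22,640; SL = ⌊$118,500/5⌋ = $23,700 → take SL $23,700. Book value $121,200.
Year 5: DB = ⌊$121,200 × 125%/8⌋ = $18,937; SL = ⌊$94,800/4⌋ = $23,700 → take SL $23,700. Book value $97,500.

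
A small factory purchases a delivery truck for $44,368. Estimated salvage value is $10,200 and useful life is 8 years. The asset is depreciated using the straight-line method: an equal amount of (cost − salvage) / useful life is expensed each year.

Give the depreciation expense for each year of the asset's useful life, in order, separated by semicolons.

Depreciable base = $44,368 − $10,200 = $34,168.
Annual expense = $34,168 / 8 = $4,271.
End of year 1: book value $40,097.
End of year 2: book value $35,826.
End of year 3: book value $31,555.
End of year 4: book value $27,284.
End of year 5: book value $23,013.
End of year 6: book value $18,742.
End of year 7: book value $14,471.
End of year 8: book value $10,200.

$4,271; $4,271; $4,271; $4,271; $4,271; $4,271; $4,271; $4,271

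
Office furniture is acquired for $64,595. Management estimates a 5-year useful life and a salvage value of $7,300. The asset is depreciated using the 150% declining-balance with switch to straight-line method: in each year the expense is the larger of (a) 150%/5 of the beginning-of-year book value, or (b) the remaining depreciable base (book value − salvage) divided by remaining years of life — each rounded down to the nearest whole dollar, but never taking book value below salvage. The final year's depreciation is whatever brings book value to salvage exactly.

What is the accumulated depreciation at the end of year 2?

$32,943

Depreciable base = $64,595 − $7,300 = $57,295.
Year 1: DB = ⌊$64,595 × 150%/5⌋ = $19,378; SL = ⌊$57,295/5⌋ = $11,459 → take DB $19,378. Book value $45,217.
Year 2: DB = ⌊$45,217 × 150%/5⌋ = $13,565; SL = ⌊$37,917/4⌋ = $9,479 → take DB $13,565. Book value $31,652.
Accumulated through year 2 = $64,595 − $31,652 = $32,943.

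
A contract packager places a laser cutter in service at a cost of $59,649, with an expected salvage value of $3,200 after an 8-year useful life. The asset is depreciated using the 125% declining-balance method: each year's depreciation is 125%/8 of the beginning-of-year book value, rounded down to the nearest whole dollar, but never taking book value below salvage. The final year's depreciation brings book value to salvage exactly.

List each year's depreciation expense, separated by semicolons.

Depreciable base = $59,649 − $3,200 = $56,449.
Year 1: ⌊$59,649 × 125%/8⌋ = $9,320. Book value $50,329.
Year 2: ⌊$50,329 × 125%/8⌋ = $7,863. Book value $42,466.
Year 3: ⌊$42,466 × 125%/8⌋ = $6,635. Book value $35,831.
Year 4: ⌊$35,831 × 125%/8⌋ = $5,598. Book value $30,233.
Year 5: ⌊$30,233 × 125%/8⌋ = $4,723. Book value $25,510.
Year 6: ⌊$25,510 × 125%/8⌋ = $3,985. Book value $21,525.
Year 7: ⌊$21,525 × 125%/8⌋ = $3,363. Book value $18,162.
Year 8 (final): $18,162 − $3,200 = $14,962. Book value $3,200.

$9,320; $7,863; $6,635; $5,598; $4,723; $3,985; $3,363; $14,962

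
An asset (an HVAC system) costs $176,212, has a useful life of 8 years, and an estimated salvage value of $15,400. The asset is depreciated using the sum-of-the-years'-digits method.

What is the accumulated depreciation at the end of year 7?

Depreciable base = $176,212 − $15,400 = $160,812.
Sum of the years' digits = 8+7+6+5+4+3+2+1 = 36.
Year 1: $160,812 × 8/36 = $35,736. Book value $140,476.
Year 2: $160,812 × 7/36 = $31,269. Book value $109,207.
Year 3: $160,812 × 6/36 = $26,802. Book value $82,405.
Year 4: $160,812 × 5/36 = $22,335. Book value $60,070.
Year 5: $160,812 × 4/36 = $17,868. Book value $42,202.
Year 6: $160,812 × 3/36 = $13,401. Book value $28,801.
Year 7: $160,812 × 2/36 = $8,934. Book value $19,867.
Accumulated through year 7 = $176,212 − $19,867 = $156,345.

$156,345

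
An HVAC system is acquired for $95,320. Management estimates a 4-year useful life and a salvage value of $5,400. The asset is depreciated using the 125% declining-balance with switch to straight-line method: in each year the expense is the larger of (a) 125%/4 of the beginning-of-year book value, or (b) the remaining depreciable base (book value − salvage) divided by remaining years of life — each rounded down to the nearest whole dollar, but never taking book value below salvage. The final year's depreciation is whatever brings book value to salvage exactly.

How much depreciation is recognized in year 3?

$19,827

Depreciable base = $95,320 − $5,400 = $89,920.
Year 1: DB = ⌊$95,320 × 125%/4⌋ = $29,787; SL = ⌊$89,920/4⌋ = $22,480 → take DB $29,787. Book value $65,533.
Year 2: DB = ⌊$65,533 × 125%/4⌋ = $20,479; SL = ⌊$60,133/3⌋ = $20,044 → take DB $20,479. Book value $45,054.
Year 3: DB = ⌊$45,054 × 125%/4⌋ = $14,079; SL = ⌊$39,654/2⌋ = $19,827 → take SL $19,827. Book value $25,227.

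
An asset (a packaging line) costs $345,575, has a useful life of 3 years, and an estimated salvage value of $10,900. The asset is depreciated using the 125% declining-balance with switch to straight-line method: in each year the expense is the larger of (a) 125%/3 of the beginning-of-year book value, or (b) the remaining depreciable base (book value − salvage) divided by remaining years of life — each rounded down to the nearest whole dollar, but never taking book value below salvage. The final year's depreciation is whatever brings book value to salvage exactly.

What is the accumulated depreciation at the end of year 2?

$239,332

Depreciable base = $345,575 − $10,900 = $334,675.
Year 1: DB = ⌊$345,575 × 125%/3⌋ = $143,989; SL = ⌊$334,675/3⌋ = $111,558 → take DB $143,989. Book value $201,586.
Year 2: DB = ⌊$201,586 × 125%/3⌋ = $83,994; SL = ⌊$190,686/2⌋ = $95,343 → take SL $95,343. Book value $106,243.
Accumulated through year 2 = $345,575 − $106,243 = $239,332.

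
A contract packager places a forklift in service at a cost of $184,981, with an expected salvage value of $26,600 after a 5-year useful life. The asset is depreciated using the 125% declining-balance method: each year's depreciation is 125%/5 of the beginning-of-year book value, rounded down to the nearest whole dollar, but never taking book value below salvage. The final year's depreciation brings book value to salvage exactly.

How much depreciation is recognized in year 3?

Depreciable base = $184,981 − $26,600 = $158,381.
Year 1: ⌊$184,981 × 125%/5⌋ = $46,245. Book value $138,736.
Year 2: ⌊$138,736 × 125%/5⌋ = $34,684. Book value $104,052.
Year 3: ⌊$104,052 × 125%/5⌋ = $26,013. Book value $78,039.

$26,013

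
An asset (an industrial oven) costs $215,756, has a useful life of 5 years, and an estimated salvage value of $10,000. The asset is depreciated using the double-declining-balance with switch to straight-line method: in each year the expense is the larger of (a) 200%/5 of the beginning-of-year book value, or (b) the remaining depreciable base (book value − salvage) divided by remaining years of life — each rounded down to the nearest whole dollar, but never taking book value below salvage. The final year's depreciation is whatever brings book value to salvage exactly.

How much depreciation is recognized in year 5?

Depreciable base = $215,756 − $10,000 = $205,756.
Year 1: DB = ⌊$215,756 × 200%/5⌋ = $86,302; SL = ⌊$205,756/5⌋ = $41,151 → take DB $86,302. Book value $129,454.
Year 2: DB = ⌊$129,454 × 200%/5⌋ = $51,781; SL = ⌊$119,454/4⌋ = $29,863 → take DB $51,781. Book value $77,673.
Year 3: DB = ⌊$77,673 × 200%/5⌋ = $31,069; SL = ⌊$67,673/3⌋ = $22,557 → take DB $31,069. Book value $46,604.
Year 4: DB = ⌊$46,604 × 200%/5⌋ = $18,641; SL = ⌊$36,604/2⌋ = $18,302 → take DB $18,641. Book value $27,963.
Year 5 (final): $27,963 − $10,000 = $17,963. Book value $10,000.

$17,963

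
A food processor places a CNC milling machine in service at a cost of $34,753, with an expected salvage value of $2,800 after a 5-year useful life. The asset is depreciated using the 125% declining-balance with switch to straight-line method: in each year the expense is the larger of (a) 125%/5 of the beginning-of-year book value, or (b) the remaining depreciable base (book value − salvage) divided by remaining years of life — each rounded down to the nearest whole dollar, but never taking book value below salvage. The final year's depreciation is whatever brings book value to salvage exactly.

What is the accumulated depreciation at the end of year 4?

$26,370

Depreciable base = $34,753 − $2,800 = $31,953.
Year 1: DB = ⌊$34,753 × 125%/5⌋ = $8,688; SL = ⌊$31,953/5⌋ = $6,390 → take DB $8,688. Book value $26,065.
Year 2: DB = ⌊$26,065 × 125%/5⌋ = $6,516; SL = ⌊$23,265/4⌋ = $5,816 → take DB $6,516. Book value $19,549.
Year 3: DB = ⌊$19,549 × 125%/5⌋ = $4,887; SL = ⌊$16,749/3⌋ = $5,583 → take SL $5,583. Book value $13,966.
Year 4: DB = ⌊$13,966 × 125%/5⌋ = $3,491; SL = ⌊$11,166/2⌋ = $5,583 → take SL $5,583. Book value $8,383.
Accumulated through year 4 = $34,753 − $8,383 = $26,370.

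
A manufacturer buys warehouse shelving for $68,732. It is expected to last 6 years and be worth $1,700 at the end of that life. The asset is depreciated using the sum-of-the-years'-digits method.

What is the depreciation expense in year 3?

Depreciable base = $68,732 − $1,700 = $67,032.
Sum of the years' digits = 6+5+4+3+2+1 = 21.
Year 1: $67,032 × 6/21 = $19,152. Book value $49,580.
Year 2: $67,032 × 5/21 = $15,960. Book value $33,620.
Year 3: $67,032 × 4/21 = $12,768. Book value $20,852.

$12,768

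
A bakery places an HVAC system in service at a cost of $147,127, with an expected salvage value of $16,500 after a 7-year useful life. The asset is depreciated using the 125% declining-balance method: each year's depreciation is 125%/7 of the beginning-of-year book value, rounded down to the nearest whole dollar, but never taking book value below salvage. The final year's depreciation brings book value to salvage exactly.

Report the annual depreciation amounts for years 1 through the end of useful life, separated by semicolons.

Depreciable base = $147,127 − $16,500 = $130,627.
Year 1: ⌊$147,127 × 125%/7⌋ = $26,272. Book value $120,855.
Year 2: ⌊$120,855 × 125%/7⌋ = $21,581. Book value $99,274.
Year 3: ⌊$99,274 × 125%/7⌋ = $17,727. Book value $81,547.
Year 4: ⌊$81,547 × 125%/7⌋ = $14,561. Book value $66,986.
Year 5: ⌊$66,986 × 125%/7⌋ = $11,961. Book value $55,025.
Year 6: ⌊$55,025 × 125%/7⌋ = $9,825. Book value $45,200.
Year 7 (final): $45,200 − $16,500 = $28,700. Book value $16,500.

$26,272; $21,581; $17,727; $14,561; $11,961; $9,825; $28,700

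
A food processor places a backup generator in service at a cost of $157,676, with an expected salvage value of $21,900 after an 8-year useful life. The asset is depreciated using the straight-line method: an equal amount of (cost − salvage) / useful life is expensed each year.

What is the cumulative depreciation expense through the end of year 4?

Depreciable base = $157,676 − $21,900 = $135,776.
Annual expense = $135,776 / 8 = $16,972.
End of year 1: book value $140,704.
End of year 2: book value $123,732.
End of year 3: book value $106,760.
End of year 4: book value $89,788.
Accumulated through year 4 = $157,676 − $89,788 = $67,888.

$67,888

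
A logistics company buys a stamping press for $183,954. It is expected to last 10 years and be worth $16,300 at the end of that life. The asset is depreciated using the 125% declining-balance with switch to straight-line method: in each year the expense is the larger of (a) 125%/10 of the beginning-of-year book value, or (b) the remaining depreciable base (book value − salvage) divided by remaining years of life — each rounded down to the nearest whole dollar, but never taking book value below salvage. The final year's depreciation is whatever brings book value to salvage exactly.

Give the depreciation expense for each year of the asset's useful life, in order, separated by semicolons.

Depreciable base = $183,954 − $16,300 = $167,654.
Year 1: DB = ⌊$183,954 × 125%/10⌋ = $22,994; SL = ⌊$167,654/10⌋ = $16,765 → take DB $22,994. Book value $160,960.
Year 2: DB = ⌊$160,960 × 125%/10⌋ = $20,120; SL = ⌊$144,660/9⌋ = $16,073 → take DB $20,120. Book value $140,840.
Year 3: DB = ⌊$140,840 × 125%/10⌋ = $17,605; SL = ⌊$124,540/8⌋ = $15,567 → take DB $17,605. Book value $123,235.
Year 4: DB = ⌊$123,235 × 125%/10⌋ = $15,404; SL = ⌊$106,935/7⌋ = $15,276 → take DB $15,404. Book value $107,831.
Year 5: DB = ⌊$107,831 × 125%/10⌋ = $13,478; SL = ⌊$91,531/6⌋ = $15,255 → take SL $15,255. Book value $92,576.
Year 6: DB = ⌊$92,576 × 125%/10⌋ = $11,572; SL = ⌊$76,276/5⌋ = $15,255 → take SL $15,255. Book value $77,321.
Year 7: DB = ⌊$77,321 × 125%/10⌋ = $9,665; SL = ⌊$61,021/4⌋ = $15,255 → take SL $15,255. Book value $62,066.
Year 8: DB = ⌊$62,066 × 125%/10⌋ = $7,758; SL = ⌊$45,766/3⌋ = $15,255 → take SL $15,255. Book value $46,811.
Year 9: DB = ⌊$46,811 × 125%/10⌋ = $5,851; SL = ⌊$30,511/2⌋ = $15,255 → take SL $15,255. Book value $31,556.
Year 10 (final): $31,556 − $16,300 = $15,256. Book value $16,300.

$22,994; $20,120; $17,605; $15,404; $15,255; $15,255; $15,255; $15,255; $15,255; $15,256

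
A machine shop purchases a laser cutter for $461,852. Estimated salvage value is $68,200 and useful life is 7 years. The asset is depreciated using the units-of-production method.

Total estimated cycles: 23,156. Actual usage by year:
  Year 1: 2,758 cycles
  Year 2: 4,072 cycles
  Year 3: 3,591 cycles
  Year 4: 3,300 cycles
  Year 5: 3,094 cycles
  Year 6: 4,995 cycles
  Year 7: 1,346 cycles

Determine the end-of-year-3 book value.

$284,695

Depreciable base = $461,852 − $68,200 = $393,652.
Rate = $393,652 / 23,156 cycles = $17 per cycle.
Year 1: 2,758 × $17 = $46,886. Book value $414,966.
Year 2: 4,072 × $17 = $69,224. Book value $345,742.
Year 3: 3,591 × $17 = $61,047. Book value $284,695.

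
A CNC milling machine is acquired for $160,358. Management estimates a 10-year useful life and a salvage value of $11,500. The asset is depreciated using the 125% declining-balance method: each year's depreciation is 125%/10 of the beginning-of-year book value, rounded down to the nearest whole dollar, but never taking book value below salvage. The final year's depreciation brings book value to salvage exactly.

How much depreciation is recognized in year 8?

$7,871

Depreciable base = $160,358 − $11,500 = $148,858.
Year 1: ⌊$160,358 × 125%/10⌋ = $20,044. Book value $140,314.
Year 2: ⌊$140,314 × 125%/10⌋ = $17,539. Book value $122,775.
Year 3: ⌊$122,775 × 125%/10⌋ = $15,346. Book value $107,429.
Year 4: ⌊$107,429 × 125%/10⌋ = $13,428. Book value $94,001.
Year 5: ⌊$94,001 × 125%/10⌋ = $11,750. Book value $82,251.
Year 6: ⌊$82,251 × 125%/10⌋ = $10,281. Book value $71,970.
Year 7: ⌊$71,970 × 125%/10⌋ = $8,996. Book value $62,974.
Year 8: ⌊$62,974 × 125%/10⌋ = $7,871. Book value $55,103.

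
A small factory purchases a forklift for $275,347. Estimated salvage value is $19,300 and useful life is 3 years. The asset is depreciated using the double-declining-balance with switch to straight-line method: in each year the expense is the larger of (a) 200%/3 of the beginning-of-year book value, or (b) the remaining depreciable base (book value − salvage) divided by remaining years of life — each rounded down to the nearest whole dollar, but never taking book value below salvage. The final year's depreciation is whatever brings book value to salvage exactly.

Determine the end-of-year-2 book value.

$30,595

Depreciable base = $275,347 − $19,300 = $256,047.
Year 1: DB = ⌊$275,347 × 200%/3⌋ = $183,564; SL = ⌊$256,047/3⌋ = $85,349 → take DB $183,564. Book value $91,783.
Year 2: DB = ⌊$91,783 × 200%/3⌋ = $61,188; SL = ⌊$72,483/2⌋ = $36,241 → take DB $61,188. Book value $30,595.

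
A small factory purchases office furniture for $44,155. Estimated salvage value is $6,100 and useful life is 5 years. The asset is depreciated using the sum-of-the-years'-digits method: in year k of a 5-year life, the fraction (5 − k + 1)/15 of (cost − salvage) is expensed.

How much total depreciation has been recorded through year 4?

Depreciable base = $44,155 − $6,100 = $38,055.
Sum of the years' digits = 5+4+3+2+1 = 15.
Year 1: $38,055 × 5/15 = $12,685. Book value $31,470.
Year 2: $38,055 × 4/15 = $10,148. Book value $21,322.
Year 3: $38,055 × 3/15 = $7,611. Book value $13,711.
Year 4: $38,055 × 2/15 = $5,074. Book value $8,637.
Accumulated through year 4 = $44,155 − $8,637 = $35,518.

$35,518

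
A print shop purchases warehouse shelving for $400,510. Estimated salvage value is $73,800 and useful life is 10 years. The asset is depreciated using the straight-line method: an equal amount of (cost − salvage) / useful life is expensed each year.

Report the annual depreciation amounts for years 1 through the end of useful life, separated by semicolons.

Depreciable base = $400,510 − $73,800 = $326,710.
Annual expense = $326,710 / 10 = $32,671.
End of year 1: book value $367,839.
End of year 2: book value $335,168.
End of year 3: book value $302,497.
End of year 4: book value $269,826.
End of year 5: book value $237,155.
End of year 6: book value $204,484.
End of year 7: book value $171,813.
End of year 8: book value $139,142.
End of year 9: book value $106,471.
End of year 10: book value $73,800.

$32,671; $32,671; $32,671; $32,671; $32,671; $32,671; $32,671; $32,671; $32,671; $32,671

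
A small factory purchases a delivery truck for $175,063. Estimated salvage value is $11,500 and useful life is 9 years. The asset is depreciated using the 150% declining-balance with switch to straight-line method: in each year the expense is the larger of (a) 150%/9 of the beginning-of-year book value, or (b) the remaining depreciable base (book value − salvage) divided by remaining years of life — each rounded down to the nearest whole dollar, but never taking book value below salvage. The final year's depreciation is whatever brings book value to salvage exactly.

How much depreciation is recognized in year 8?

$14,585

Depreciable base = $175,063 − $11,500 = $163,563.
Year 1: DB = ⌊$175,063 × 150%/9⌋ = $29,177; SL = ⌊$163,563/9⌋ = $18,173 → take DB $29,177. Book value $145,886.
Year 2: DB = ⌊$145,886 × 150%/9⌋ = $24,314; SL = ⌊$134,386/8⌋ = $16,798 → take DB $24,314. Book value $121,572.
Year 3: DB = ⌊$121,572 × 150%/9⌋ = $20,262; SL = ⌊$110,072/7⌋ = $15,724 → take DB $20,262. Book value $101,310.
Year 4: DB = ⌊$101,310 × 150%/9⌋ = $16,885; SL = ⌊$89,810/6⌋ = $14,968 → take DB $16,885. Book value $84,425.
Year 5: DB = ⌊$84,425 × 150%/9⌋ = $14,070; SL = ⌊$72,925/5⌋ = $14,585 → take SL $14,585. Book value $69,840.
Year 6: DB = ⌊$69,840 × 150%/9⌋ = $11,640; SL = ⌊$58,340/4⌋ = $14,585 → take SL $14,585. Book value $55,255.
Year 7: DB = ⌊$55,255 × 150%/9⌋ = $9,209; SL = ⌊$43,755/3⌋ = $14,585 → take SL $14,585. Book value $40,670.
Year 8: DB = ⌊$40,670 × 150%/9⌋ = $6,778; SL = ⌊$29,170/2⌋ = $14,585 → take SL $14,585. Book value $26,085.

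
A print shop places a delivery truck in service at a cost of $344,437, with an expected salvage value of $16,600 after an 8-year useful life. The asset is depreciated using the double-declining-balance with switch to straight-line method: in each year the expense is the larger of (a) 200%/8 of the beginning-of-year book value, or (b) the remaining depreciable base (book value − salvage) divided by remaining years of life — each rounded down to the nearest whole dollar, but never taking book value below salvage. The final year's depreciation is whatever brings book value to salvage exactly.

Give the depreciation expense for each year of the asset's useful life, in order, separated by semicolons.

$86,109; $64,582; $48,436; $36,327; $27,245; $21,712; $21,713; $21,713

Depreciable base = $344,437 − $16,600 = $327,837.
Year 1: DB = ⌊$344,437 × 200%/8⌋ = $86,109; SL = ⌊$327,837/8⌋ = $40,979 → take DB $86,109. Book value $258,328.
Year 2: DB = ⌊$258,328 × 200%/8⌋ = $64,582; SL = ⌊$241,728/7⌋ = $34,532 → take DB $64,582. Book value $193,746.
Year 3: DB = ⌊$193,746 × 200%/8⌋ = $48,436; SL = ⌊$177,146/6⌋ = $29,524 → take DB $48,436. Book value $145,310.
Year 4: DB = ⌊$145,310 × 200%/8⌋ = $36,327; SL = ⌊$128,710/5⌋ = $25,742 → take DB $36,327. Book value $108,983.
Year 5: DB = ⌊$108,983 × 200%/8⌋ = $27,245; SL = ⌊$92,383/4⌋ = $23,095 → take DB $27,245. Book value $81,738.
Year 6: DB = ⌊$81,738 × 200%/8⌋ = $20,434; SL = ⌊$65,138/3⌋ = $21,712 → take SL $21,712. Book value $60,026.
Year 7: DB = ⌊$60,026 × 200%/8⌋ = $15,006; SL = ⌊$43,426/2⌋ = $21,713 → take SL $21,713. Book value $38,313.
Year 8 (final): $38,313 − $16,600 = $21,713. Book value $16,600.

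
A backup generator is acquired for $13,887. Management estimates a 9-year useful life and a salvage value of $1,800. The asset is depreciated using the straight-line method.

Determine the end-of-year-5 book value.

$7,172

Depreciable base = $13,887 − $1,800 = $12,087.
Annual expense = $12,087 / 9 = $1,343.
End of year 1: book value $12,544.
End of year 2: book value $11,201.
End of year 3: book value $9,858.
End of year 4: book value $8,515.
End of year 5: book value $7,172.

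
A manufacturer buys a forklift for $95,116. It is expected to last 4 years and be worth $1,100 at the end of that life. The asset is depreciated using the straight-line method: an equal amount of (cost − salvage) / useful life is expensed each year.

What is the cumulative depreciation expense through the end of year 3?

$70,512

Depreciable base = $95,116 − $1,100 = $94,016.
Annual expense = $94,016 / 4 = $23,504.
End of year 1: book value $71,612.
End of year 2: book value $48,108.
End of year 3: book value $24,604.
Accumulated through year 3 = $95,116 − $24,604 = $70,512.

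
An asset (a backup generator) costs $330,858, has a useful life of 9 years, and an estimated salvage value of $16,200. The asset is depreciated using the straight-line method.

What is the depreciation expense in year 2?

Depreciable base = $330,858 − $16,200 = $314,658.
Annual expense = $314,658 / 9 = $34,962.

$34,962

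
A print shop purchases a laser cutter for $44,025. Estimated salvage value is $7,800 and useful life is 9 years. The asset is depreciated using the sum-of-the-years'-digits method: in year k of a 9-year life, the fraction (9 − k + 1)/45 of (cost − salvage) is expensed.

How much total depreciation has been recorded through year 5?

Depreciable base = $44,025 − $7,800 = $36,225.
Sum of the years' digits = 9+8+7+6+5+4+3+2+1 = 45.
Year 1: $36,225 × 9/45 = $7,245. Book value $36,780.
Year 2: $36,225 × 8/45 = $6,440. Book value $30,340.
Year 3: $36,225 × 7/45 = $5,635. Book value $24,705.
Year 4: $36,225 × 6/45 = $4,830. Book value $19,875.
Year 5: $36,225 × 5/45 = $4,025. Book value $15,850.
Accumulated through year 5 = $44,025 − $15,850 = $28,175.

$28,175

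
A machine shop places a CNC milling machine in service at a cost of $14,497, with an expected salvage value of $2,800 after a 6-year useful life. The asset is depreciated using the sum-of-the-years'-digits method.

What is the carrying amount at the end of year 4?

Depreciable base = $14,497 − $2,800 = $11,697.
Sum of the years' digits = 6+5+4+3+2+1 = 21.
Year 1: $11,697 × 6/21 = $3,342. Book value $11,155.
Year 2: $11,697 × 5/21 = $2,785. Book value $8,370.
Year 3: $11,697 × 4/21 = $2,228. Book value $6,142.
Year 4: $11,697 × 3/21 = $1,671. Book value $4,471.

$4,471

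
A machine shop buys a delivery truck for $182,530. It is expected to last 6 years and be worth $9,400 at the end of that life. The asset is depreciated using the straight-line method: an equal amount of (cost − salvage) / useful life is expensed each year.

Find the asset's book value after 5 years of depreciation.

Depreciable base = $182,530 − $9,400 = $173,130.
Annual expense = $173,130 / 6 = $28,855.
End of year 1: book value $153,675.
End of year 2: book value $124,820.
End of year 3: book value $95,965.
End of year 4: book value $67,110.
End of year 5: book value $38,255.

$38,255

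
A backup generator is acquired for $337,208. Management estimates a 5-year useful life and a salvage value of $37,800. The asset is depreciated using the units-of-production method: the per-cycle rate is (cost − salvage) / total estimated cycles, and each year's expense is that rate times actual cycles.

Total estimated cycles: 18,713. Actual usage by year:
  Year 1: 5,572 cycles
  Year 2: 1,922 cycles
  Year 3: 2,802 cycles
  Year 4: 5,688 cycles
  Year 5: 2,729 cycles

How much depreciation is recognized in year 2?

Depreciable base = $337,208 − $37,800 = $299,408.
Rate = $299,408 / 18,713 cycles = $16 per cycle.
Year 1: 5,572 × $16 = $89,152. Book value $248,056.
Year 2: 1,922 × $16 = $30,752. Book value $217,304.

$30,752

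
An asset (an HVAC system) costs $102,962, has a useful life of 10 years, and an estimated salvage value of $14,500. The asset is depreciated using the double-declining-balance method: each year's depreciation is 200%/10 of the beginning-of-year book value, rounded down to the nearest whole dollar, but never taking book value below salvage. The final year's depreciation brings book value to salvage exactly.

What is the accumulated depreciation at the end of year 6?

$75,970

Depreciable base = $102,962 − $14,500 = $88,462.
Year 1: ⌊$102,962 × 200%/10⌋ = $20,592. Book value $82,370.
Year 2: ⌊$82,370 × 200%/10⌋ = $16,474. Book value $65,896.
Year 3: ⌊$65,896 × 200%/10⌋ = $13,179. Book value $52,717.
Year 4: ⌊$52,717 × 200%/10⌋ = $10,543. Book value $42,174.
Year 5: ⌊$42,174 × 200%/10⌋ = $8,434. Book value $33,740.
Year 6: ⌊$33,740 × 200%/10⌋ = $6,748. Book value $26,992.
Accumulated through year 6 = $102,962 − $26,992 = $75,970.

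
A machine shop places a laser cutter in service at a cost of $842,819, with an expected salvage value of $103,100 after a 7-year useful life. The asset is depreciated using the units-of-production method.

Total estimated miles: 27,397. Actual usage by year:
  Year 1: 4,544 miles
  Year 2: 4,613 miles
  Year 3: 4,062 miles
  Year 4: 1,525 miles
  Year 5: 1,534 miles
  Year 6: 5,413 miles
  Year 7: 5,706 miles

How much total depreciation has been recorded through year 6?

$585,657

Depreciable base = $842,819 − $103,100 = $739,719.
Rate = $739,719 / 27,397 miles = $27 per mile.
Year 1: 4,544 × $27 = $122,688. Book value $720,131.
Year 2: 4,613 × $27 = $124,551. Book value $595,580.
Year 3: 4,062 × $27 = $109,674. Book value $485,906.
Year 4: 1,525 × $27 = $41,175. Book value $444,731.
Year 5: 1,534 × $27 = $41,418. Book value $403,313.
Year 6: 5,413 × $27 = $146,151. Book value $257,162.
Accumulated through year 6 = $842,819 − $257,162 = $585,657.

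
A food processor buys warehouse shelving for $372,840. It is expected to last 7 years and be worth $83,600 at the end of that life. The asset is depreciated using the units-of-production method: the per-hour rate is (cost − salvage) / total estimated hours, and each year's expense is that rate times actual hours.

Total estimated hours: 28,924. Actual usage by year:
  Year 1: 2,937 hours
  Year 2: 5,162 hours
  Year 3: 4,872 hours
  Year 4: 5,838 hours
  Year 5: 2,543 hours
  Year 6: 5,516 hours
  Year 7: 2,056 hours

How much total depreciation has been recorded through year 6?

$268,680

Depreciable base = $372,840 − $83,600 = $289,240.
Rate = $289,240 / 28,924 hours = $10 per hour.
Year 1: 2,937 × $10 = $29,370. Book value $343,470.
Year 2: 5,162 × $10 = $51,620. Book value $291,850.
Year 3: 4,872 × $10 = $48,720. Book value $243,130.
Year 4: 5,838 × $10 = $58,380. Book value $184,750.
Year 5: 2,543 × $10 = $25,430. Book value $159,320.
Year 6: 5,516 × $10 = $55,160. Book value $104,160.
Accumulated through year 6 = $372,840 − $104,160 = $268,680.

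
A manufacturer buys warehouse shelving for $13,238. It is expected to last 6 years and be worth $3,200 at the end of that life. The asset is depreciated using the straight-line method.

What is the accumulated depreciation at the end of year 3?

Depreciable base = $13,238 − $3,200 = $10,038.
Annual expense = $10,038 / 6 = $1,673.
End of year 1: book value $11,565.
End of year 2: book value $9,892.
End of year 3: book value $8,219.
Accumulated through year 3 = $13,238 − $8,219 = $5,019.

$5,019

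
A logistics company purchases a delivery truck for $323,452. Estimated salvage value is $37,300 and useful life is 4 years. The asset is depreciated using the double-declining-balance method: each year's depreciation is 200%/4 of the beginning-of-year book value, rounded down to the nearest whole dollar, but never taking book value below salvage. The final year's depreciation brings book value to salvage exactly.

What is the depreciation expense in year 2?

$80,863

Depreciable base = $323,452 − $37,300 = $286,152.
Year 1: ⌊$323,452 × 200%/4⌋ = $161,726. Book value $161,726.
Year 2: ⌊$161,726 × 200%/4⌋ = $80,863. Book value $80,863.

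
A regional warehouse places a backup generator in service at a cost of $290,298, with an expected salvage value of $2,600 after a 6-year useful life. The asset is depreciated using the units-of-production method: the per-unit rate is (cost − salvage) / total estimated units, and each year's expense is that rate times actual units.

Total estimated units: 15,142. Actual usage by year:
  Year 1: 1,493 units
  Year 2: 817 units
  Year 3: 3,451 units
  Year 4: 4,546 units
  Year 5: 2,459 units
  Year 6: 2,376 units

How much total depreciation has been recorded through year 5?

$242,554

Depreciable base = $290,298 − $2,600 = $287,698.
Rate = $287,698 / 15,142 units = $19 per unit.
Year 1: 1,493 × $19 = $28,367. Book value $261,931.
Year 2: 817 × $19 = $15,523. Book value $246,408.
Year 3: 3,451 × $19 = $65,569. Book value $180,839.
Year 4: 4,546 × $19 = $86,374. Book value $94,465.
Year 5: 2,459 × $19 = $46,721. Book value $47,744.
Accumulated through year 5 = $290,298 − $47,744 = $242,554.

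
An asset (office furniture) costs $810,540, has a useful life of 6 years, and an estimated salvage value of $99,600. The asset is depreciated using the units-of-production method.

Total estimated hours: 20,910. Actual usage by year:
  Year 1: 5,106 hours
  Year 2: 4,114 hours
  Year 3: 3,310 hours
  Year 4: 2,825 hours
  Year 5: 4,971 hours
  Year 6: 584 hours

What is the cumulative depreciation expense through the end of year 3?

$426,020

Depreciable base = $810,540 − $99,600 = $710,940.
Rate = $710,940 / 20,910 hours = $34 per hour.
Year 1: 5,106 × $34 = $173,604. Book value $636,936.
Year 2: 4,114 × $34 = $139,876. Book value $497,060.
Year 3: 3,310 × $34 = $112,540. Book value $384,520.
Accumulated through year 3 = $810,540 − $384,520 = $426,020.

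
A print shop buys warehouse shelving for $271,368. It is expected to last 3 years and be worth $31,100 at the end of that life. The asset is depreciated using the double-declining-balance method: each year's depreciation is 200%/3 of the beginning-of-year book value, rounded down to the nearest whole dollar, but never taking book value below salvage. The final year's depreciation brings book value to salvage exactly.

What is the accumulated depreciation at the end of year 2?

Depreciable base = $271,368 − $31,100 = $240,268.
Year 1: ⌊$271,368 × 200%/3⌋ = $180,912. Book value $90,456.
Year 2: ⌊$90,456 × 200%/3⌋ = $60,304, capped at $59,356. Book value $31,100.
Accumulated through year 2 = $271,368 − $31,100 = $240,268.

$240,268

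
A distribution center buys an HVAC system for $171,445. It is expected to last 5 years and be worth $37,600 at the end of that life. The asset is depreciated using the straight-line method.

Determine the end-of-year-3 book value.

Depreciable base = $171,445 − $37,600 = $133,845.
Annual expense = $133,845 / 5 = $26,769.
End of year 1: book value $144,676.
End of year 2: book value $117,907.
End of year 3: book value $91,138.

$91,138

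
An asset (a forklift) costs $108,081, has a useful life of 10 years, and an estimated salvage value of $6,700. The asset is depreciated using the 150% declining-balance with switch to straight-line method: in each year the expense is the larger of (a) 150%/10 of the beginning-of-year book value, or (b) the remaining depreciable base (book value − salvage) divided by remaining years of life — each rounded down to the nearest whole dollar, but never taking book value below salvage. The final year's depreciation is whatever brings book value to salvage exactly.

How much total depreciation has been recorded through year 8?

Depreciable base = $108,081 − $6,700 = $101,381.
Year 1: DB = ⌊$108,081 × 150%/10⌋ = $16,212; SL = ⌊$101,381/10⌋ = $10,138 → take DB $16,212. Book value $91,869.
Year 2: DB = ⌊$91,869 × 150%/10⌋ = $13,780; SL = ⌊$85,169/9⌋ = $9,463 → take DB $13,780. Book value $78,089.
Year 3: DB = ⌊$78,089 × 150%/10⌋ = $11,713; SL = ⌊$71,389/8⌋ = $8,923 → take DB $11,713. Book value $66,376.
Year 4: DB = ⌊$66,376 × 150%/10⌋ = $9,956; SL = ⌊$59,676/7⌋ = $8,525 → take DB $9,956. Book value $56,420.
Year 5: DB = ⌊$56,420 × 150%/10⌋ = $8,463; SL = ⌊$49,720/6⌋ = $8,286 → take DB $8,463. Book value $47,957.
Year 6: DB = ⌊$47,957 × 150%/10⌋ = $7,193; SL = ⌊$41,257/5⌋ = $8,251 → take SL $8,251. Book value $39,706.
Year 7: DB = ⌊$39,706 × 150%/10⌋ = $5,955; SL = ⌊$33,006/4⌋ = $8,251 → take SL $8,251. Book value $31,455.
Year 8: DB = ⌊$31,455 × 150%/10⌋ = $4,718; SL = ⌊$24,755/3⌋ = $8,251 → take SL $8,251. Book value $23,204.
Accumulated through year 8 = $108,081 − $23,204 = $84,877.

$84,877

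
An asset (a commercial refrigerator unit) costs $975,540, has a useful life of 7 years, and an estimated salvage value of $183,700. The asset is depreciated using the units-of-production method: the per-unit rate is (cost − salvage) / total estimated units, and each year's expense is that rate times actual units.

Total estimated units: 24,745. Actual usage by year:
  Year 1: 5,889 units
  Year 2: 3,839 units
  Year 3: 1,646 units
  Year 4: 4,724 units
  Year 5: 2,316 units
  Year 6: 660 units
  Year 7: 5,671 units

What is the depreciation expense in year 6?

Depreciable base = $975,540 − $183,700 = $791,840.
Rate = $791,840 / 24,745 units = $32 per unit.
Year 1: 5,889 × $32 = $188,448. Book value $787,092.
Year 2: 3,839 × $32 = $122,848. Book value $664,244.
Year 3: 1,646 × $32 = $52,672. Book value $611,572.
Year 4: 4,724 × $32 = $151,168. Book value $460,404.
Year 5: 2,316 × $32 = $74,112. Book value $386,292.
Year 6: 660 × $32 = $21,120. Book value $365,172.

$21,120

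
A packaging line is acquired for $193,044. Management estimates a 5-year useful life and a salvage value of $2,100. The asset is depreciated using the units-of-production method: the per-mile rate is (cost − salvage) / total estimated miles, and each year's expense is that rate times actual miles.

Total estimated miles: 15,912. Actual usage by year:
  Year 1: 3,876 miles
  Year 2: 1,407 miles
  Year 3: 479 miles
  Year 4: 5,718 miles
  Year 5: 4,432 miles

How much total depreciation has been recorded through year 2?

$63,396

Depreciable base = $193,044 − $2,100 = $190,944.
Rate = $190,944 / 15,912 miles = $12 per mile.
Year 1: 3,876 × $12 = $46,512. Book value $146,532.
Year 2: 1,407 × $12 = $16,884. Book value $129,648.
Accumulated through year 2 = $193,044 − $129,648 = $63,396.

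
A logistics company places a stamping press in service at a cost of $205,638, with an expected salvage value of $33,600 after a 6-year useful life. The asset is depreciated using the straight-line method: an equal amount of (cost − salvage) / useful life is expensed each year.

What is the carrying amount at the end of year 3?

$119,619

Depreciable base = $205,638 − $33,600 = $172,038.
Annual expense = $172,038 / 6 = $28,673.
End of year 1: book value $176,965.
End of year 2: book value $148,292.
End of year 3: book value $119,619.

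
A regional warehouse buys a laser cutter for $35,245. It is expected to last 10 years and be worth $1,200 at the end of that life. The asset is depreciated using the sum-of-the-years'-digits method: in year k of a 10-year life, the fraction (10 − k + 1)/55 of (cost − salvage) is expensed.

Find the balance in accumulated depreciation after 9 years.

$33,426

Depreciable base = $35,245 − $1,200 = $34,045.
Sum of the years' digits = 10+9+8+7+6+5+4+3+2+1 = 55.
Year 1: $34,045 × 10/55 = $6,190. Book value $29,055.
Year 2: $34,045 × 9/55 = $5,571. Book value $23,484.
Year 3: $34,045 × 8/55 = $4,952. Book value $18,532.
Year 4: $34,045 × 7/55 = $4,333. Book value $14,199.
Year 5: $34,045 × 6/55 = $3,714. Book value $10,485.
Year 6: $34,045 × 5/55 = $3,095. Book value $7,390.
Year 7: $34,045 × 4/55 = $2,476. Book value $4,914.
Year 8: $34,045 × 3/55 = $1,857. Book value $3,057.
Year 9: $34,045 × 2/55 = $1,238. Book value $1,819.
Accumulated through year 9 = $35,245 − $1,819 = $33,426.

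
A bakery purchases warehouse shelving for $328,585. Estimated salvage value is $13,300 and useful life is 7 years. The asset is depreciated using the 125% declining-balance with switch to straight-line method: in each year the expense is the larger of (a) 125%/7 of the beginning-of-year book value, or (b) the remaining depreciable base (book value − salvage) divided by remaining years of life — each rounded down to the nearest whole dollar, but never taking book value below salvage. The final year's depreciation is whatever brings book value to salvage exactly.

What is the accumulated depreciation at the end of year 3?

$148,555

Depreciable base = $328,585 − $13,300 = $315,285.
Year 1: DB = ⌊$328,585 × 125%/7⌋ = $58,675; SL = ⌊$315,285/7⌋ = $45,040 → take DB $58,675. Book value $269,910.
Year 2: DB = ⌊$269,910 × 125%/7⌋ = $48,198; SL = ⌊$256,610/6⌋ = $42,768 → take DB $48,198. Book value $221,712.
Year 3: DB = ⌊$221,712 × 125%/7⌋ = $39,591; SL = ⌊$208,412/5⌋ = $41,682 → take SL $41,682. Book value $180,030.
Accumulated through year 3 = $328,585 − $180,030 = $148,555.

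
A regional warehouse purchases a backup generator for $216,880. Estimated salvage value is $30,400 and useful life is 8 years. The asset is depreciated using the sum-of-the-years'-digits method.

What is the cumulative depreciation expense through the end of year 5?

Depreciable base = $216,880 − $30,400 = $186,480.
Sum of the years' digits = 8+7+6+5+4+3+2+1 = 36.
Year 1: $186,480 × 8/36 = $41,440. Book value $175,440.
Year 2: $186,480 × 7/36 = $36,260. Book value $139,180.
Year 3: $186,480 × 6/36 = $31,080. Book value $108,100.
Year 4: $186,480 × 5/36 = $25,900. Book value $82,200.
Year 5: $186,480 × 4/36 = $20,720. Book value $61,480.
Accumulated through year 5 = $216,880 − $61,480 = $155,400.

$155,400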